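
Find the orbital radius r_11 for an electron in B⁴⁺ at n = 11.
1.28061 nm (or 12.80609 Å)

The Bohr radius formula is:
r_n = n² a₀ / Z

where a₀ = 0.05291772 nm is the Bohr radius.

For B⁴⁺ (Z = 5) at n = 11:
r_11 = 11² × 0.05291772 nm / 5
r_11 = 121 × 0.05291772 nm / 5
r_11 = 6.403044 nm / 5
r_11 = 1.28061 nm

The electron orbits at approximately 1.28061 nm from the nucleus.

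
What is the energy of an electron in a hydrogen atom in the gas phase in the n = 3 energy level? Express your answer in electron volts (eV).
-1.512 eV

The energy levels of a hydrogen-like atom are given by:
E_n = -13.6057 eV / n²

For n = 3:
E_3 = -13.6057 eV / 3²
E_3 = -13.6057 eV / 9
E_3 = -1.512 eV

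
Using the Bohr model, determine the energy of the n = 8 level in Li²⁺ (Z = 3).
-1.91330 eV

For hydrogen-like ions, the energy levels scale with Z²:
E_n = -13.6057 Z² / n² eV

For Li²⁺ (Z = 3) at n = 8:
E_8 = -13.6057 × 3² / 8²
E_8 = -13.6057 × 9 / 64
E_8 = -122.4513 / 64
E_8 = -1.91330 eV

The energy is 9 times more negative than hydrogen at the same n due to the stronger nuclear charge.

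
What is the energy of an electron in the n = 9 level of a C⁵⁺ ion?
-6.04698 eV

For hydrogen-like ions, the energy levels scale with Z²:
E_n = -13.6057 Z² / n² eV

For C⁵⁺ (Z = 6) at n = 9:
E_9 = -13.6057 × 6² / 9²
E_9 = -13.6057 × 36 / 81
E_9 = -489.8052 / 81
E_9 = -6.04698 eV

The energy is 36 times more negative than hydrogen at the same n due to the stronger nuclear charge.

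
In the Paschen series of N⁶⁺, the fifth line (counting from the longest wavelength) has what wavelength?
19.47639 nm

The lines of a series are numbered from the longest wavelength (smallest ΔE) outward; the fifth line is the transition from n = n_f + 5 to n_f.
The Paschen series has all transitions ending at n_f = 3.

For N⁶⁺ (Z = 7), the fifth line (ε-line) is the jump from n = 8 to n = 3:
E_8 = -13.6057 × 7² / 8² = -10.4168641 eV
E_3 = -13.6057 × 7² / 3² = -74.0754778 eV
ΔE = E_8 - E_3 = 63.6586137 eV

λ = hc/E = 1239.84 eV·nm / 63.6586137 eV
λ = 19.47639 nm

This is the ε-line of the Paschen series in N⁶⁺.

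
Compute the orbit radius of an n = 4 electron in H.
0.8467 nm (or 8.4668 Å)

The Bohr radius formula is:
r_n = n² a₀ / Z

where a₀ = 0.0529177 nm is the Bohr radius.

For H (Z = 1) at n = 4:
r_4 = 4² × 0.0529177 nm / 1
r_4 = 16 × 0.0529177 nm / 1
r_4 = 0.84668 nm / 1
r_4 = 0.8467 nm

The electron orbits at approximately 0.8467 nm from the nucleus.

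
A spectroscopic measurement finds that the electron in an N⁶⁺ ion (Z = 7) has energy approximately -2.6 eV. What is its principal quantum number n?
n = 16

The exact energy levels follow E_n = -13.6057 Z² / n² eV with Z = 7.

The measured value (-2.6 eV) is reported to only 2 significant figures, so we must test candidate n values and see which one matches to that precision.

Candidate energies:
  n = 14:  E = -13.6057 × 7² / 14² = -3.401425 eV
  n = 15:  E = -13.6057 × 7² / 15² = -2.963019 eV
  n = 16:  E = -13.6057 × 7² / 16² = -2.604216 eV  ← matches
  n = 17:  E = -13.6057 × 7² / 17² = -2.306849 eV
  n = 18:  E = -13.6057 × 7² / 18² = -2.057652 eV

Checking against the measurement of -2.6 eV (2 sig figs), only n = 16 agrees:
E_16 = -2.604216 eV, which rounds to -2.6 eV ✓

Therefore n = 16.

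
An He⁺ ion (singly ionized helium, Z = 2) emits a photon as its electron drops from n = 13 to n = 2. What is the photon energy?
13.284 eV

The energy levels are E_n = -13.6057 Z² eV / n².

Energy at n = 13: E_13 = -13.6057 × 2² / 13² = -0.322028 eV
Energy at n = 2: E_2 = -13.6057 × 2² / 2² = -13.605700 eV

For emission (electron falling to lower state), the photon energy is:
E_photon = E_13 - E_2 = |-0.322028 - (-13.605700)|
E_photon = 13.284 eV

This energy is carried away by the emitted photon.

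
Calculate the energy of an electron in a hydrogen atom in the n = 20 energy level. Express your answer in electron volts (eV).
-0.0340 eV

The energy levels of a hydrogen-like atom are given by:
E_n = -13.6057 eV / n²

For n = 20:
E_20 = -13.6057 eV / 20²
E_20 = -13.6057 eV / 400
E_20 = -0.0340 eV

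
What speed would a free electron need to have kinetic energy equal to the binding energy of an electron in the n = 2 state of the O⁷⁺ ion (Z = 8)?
8.7508e+06 m/s (or 2.9189% of c)

The binding energy at n = 2 for O⁷⁺ is:
E_2 = -13.6057 × 8²/2² = -217.691200 eV
|E_2| = 217.691200 eV

Convert to Joules:
KE = 217.691200 eV × (1.602177 × 10⁻¹⁹ J/eV) = 3.487798e-17 J

Using KE = ½mv²:
v = √(2·KE/m_e)
v = √(2 × 3.487798e-17 J / 9.10938 × 10⁻³¹ kg)
v = 8.7508e+06 m/s

This is approximately 2.9189% the speed of light.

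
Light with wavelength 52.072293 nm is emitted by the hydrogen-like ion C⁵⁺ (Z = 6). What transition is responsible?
n = 4 → n = 3

First, find the photon energy from the wavelength (hc = 1239.84 eV·nm):
E = hc/λ = 1239.84 eV·nm / 52.072293 nm = 23.809975 eV

The energy levels of C⁵⁺ satisfy E_n = -13.6057 × 6² / n² eV, so an emission n_i → n_f releases
ΔE = 13.6057 × 6² × (1/n_f² − 1/n_i²) eV.

Setting ΔE equal to the photon energy:
1/n_f² − 1/n_i² = 23.809975 / (13.6057 × 6²) = 0.048611111

Since 1/n_i² must be positive, we need 1/n_f² > 0.048611111, i.e. n_f ≤ 4. For each allowed n_f, solve n_i = (1/n_f² − 0.048611111)^(−1/2) and check whether it is a whole number:
  n_f = 1: 1/n_i² = 1.000000000 − 0.048611111 = 0.951388889 → n_i = 1.025  (not an integer) ✗
  n_f = 2: 1/n_i² = 0.250000000 − 0.048611111 = 0.201388889 → n_i = 2.228  (not an integer) ✗
  n_f = 3: 1/n_i² = 0.111111111 − 0.048611111 = 0.062500000 → n_i = 4.000  → integer, n_i = 4 ✓
  n_f = 4: 1/n_i² = 0.062500000 − 0.048611111 = 0.013888889 → n_i = 8.485  (not an integer) ✗

Only n_f = 3 gives an integer upper level, n_i = 4.

The transition is from n = 4 to n = 3 (emission).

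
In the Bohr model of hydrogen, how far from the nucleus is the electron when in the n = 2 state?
0.211671 nm (or 2.116709 Å)

The Bohr radius formula is:
r_n = n² a₀ / Z

where a₀ = 0.052917721 nm is the Bohr radius.

For H (Z = 1) at n = 2:
r_2 = 2² × 0.052917721 nm / 1
r_2 = 4 × 0.052917721 nm / 1
r_2 = 0.2116709 nm / 1
r_2 = 0.211671 nm

The electron orbits at approximately 0.211671 nm from the nucleus.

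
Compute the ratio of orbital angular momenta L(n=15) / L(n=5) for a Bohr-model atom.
3.000000

In the Bohr model, L_n = nℏ, so the ratio is purely the ratio of quantum numbers:

L_15/L_5 = 15ℏ / 5ℏ = 15/5 = 3.000000

The angular momentum scales linearly with n.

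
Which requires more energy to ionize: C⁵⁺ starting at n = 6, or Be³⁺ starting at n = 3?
Be³⁺ at n = 3 (E = -24.19 eV)

Using E_n = -13.6057 Z² / n² eV:

C⁵⁺ (Z = 6) at n = 6:
E = -13.6057 × 6² / 6² = -13.6057 × 36 / 36 = -13.60570 eV

Be³⁺ (Z = 4) at n = 3:
E = -13.6057 × 4² / 3² = -13.6057 × 16 / 9 = -24.18791 eV

Since -24.18791 eV < -13.60570 eV,
Be³⁺ at n = 3 is more tightly bound (requires more energy to ionize).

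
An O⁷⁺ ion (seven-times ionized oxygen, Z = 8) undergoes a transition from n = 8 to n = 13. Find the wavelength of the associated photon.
146.67 nm

First, find the transition energy using E_n = -13.6057 Z² / n² eV:
E_8 = -13.6057 × 8² / 8² = -13.605700 eV
E_13 = -13.6057 × 8² / 13² = -5.152454 eV

Photon energy: |ΔE| = |E_13 - E_8| = 8.453246 eV

Convert to wavelength using E = hc/λ with hc = 1239.84 eV·nm:
λ = hc/E = 1239.84 eV·nm / 8.453246 eV
λ = 146.67 nm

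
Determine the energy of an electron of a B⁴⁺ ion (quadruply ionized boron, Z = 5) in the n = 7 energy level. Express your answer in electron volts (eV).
-6.942 eV

The energy levels of a hydrogen-like atom are given by:
E_n = -13.6057 Z² / n² eV  (with Z = 5 for B⁴⁺)

For n = 7:
E_7 = -13.6057 × 5² / 7²
E_7 = -13.6057 × 25 / 49
E_7 = -6.942 eV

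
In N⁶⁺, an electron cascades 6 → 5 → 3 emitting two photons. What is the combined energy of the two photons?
55.5566 eV

The energy levels of N⁶⁺ are E_n = -13.6057 × 7² / n² eV.

First transition (6 → 5):
ΔE₁ = |E_5 - E_6|
ΔE₁ = |-26.6671720000 - (-18.5188694444)| = 8.1483026 eV

Second transition (5 → 3):
ΔE₂ = |E_3 - E_5|
ΔE₂ = |-74.0754777778 - (-26.6671720000)| = 47.4083058 eV

Total energy released:
E_total = ΔE₁ + ΔE₂ = 8.1483026 + 47.4083058 = 55.5566 eV

Note: This equals the direct transition 6 → 3: 55.5566 eV ✓
Energy is conserved regardless of the path taken.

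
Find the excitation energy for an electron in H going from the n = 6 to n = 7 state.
0.1003 eV

The energy levels of a hydrogen-like atom are E_n = -13.6057 eV / n².

Energy at n = 6: E_6 = -13.6057 / 6² = -0.3779361 eV
Energy at n = 7: E_7 = -13.6057 / 7² = -0.2776673 eV

The excitation energy is the difference:
ΔE = E_7 - E_6
ΔE = -0.2776673 - (-0.3779361)
ΔE = 0.1003 eV

Since this is positive, energy must be absorbed (photon absorption).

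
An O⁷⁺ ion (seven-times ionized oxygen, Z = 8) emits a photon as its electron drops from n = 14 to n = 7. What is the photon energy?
13.33 eV

The energy levels are E_n = -13.6057 Z² eV / n².

Energy at n = 14: E_14 = -13.6057 × 8² / 14² = -4.44268 eV
Energy at n = 7: E_7 = -13.6057 × 8² / 7² = -17.77071 eV

For emission (electron falling to lower state), the photon energy is:
E_photon = E_14 - E_7 = |-4.44268 - (-17.77071)|
E_photon = 13.33 eV

This energy is carried away by the emitted photon.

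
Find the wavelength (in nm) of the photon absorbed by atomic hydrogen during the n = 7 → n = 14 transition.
5953.59886 nm

First, find the transition energy using E_n = -13.6057 / n² eV:
E_7 = -13.6057 / 7² = -0.27766734694 eV
E_14 = -13.6057 / 14² = -0.06941683673 eV

Photon energy: |ΔE| = |E_14 - E_7| = 0.20825051021 eV

Convert to wavelength using E = hc/λ with hc = 1239.84 eV·nm:
λ = hc/E = 1239.84 eV·nm / 0.20825051021 eV
λ = 5953.59886 nm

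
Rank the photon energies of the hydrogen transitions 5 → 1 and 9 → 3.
5 → 1

Calculate the energy for each transition:

Transition 5 → 1:
ΔE₁ = |E_1 - E_5| = |-13.6057/1² - (-13.6057/5²)|
ΔE₁ = |-13.60570000000 - (-0.54422800000)| = 13.06147200 eV

Transition 9 → 3:
ΔE₂ = |E_3 - E_9| = |-13.6057/3² - (-13.6057/9²)|
ΔE₂ = |-1.51174444444 - (-0.16797160494)| = 1.34377284 eV

Since 13.06147200 eV > 1.34377284 eV, the transition 5 → 1 emits the more energetic photon.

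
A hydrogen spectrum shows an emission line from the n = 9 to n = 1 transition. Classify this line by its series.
Lyman series

The spectral series in hydrogen are named based on the final (lower) energy level:
- Lyman series: n_final = 1 (ultraviolet)
- Balmer series: n_final = 2 (visible/near-UV)
- Paschen series: n_final = 3 (infrared)
- Brackett series: n_final = 4 (infrared)
- Pfund series: n_final = 5 (far infrared)

Since this transition ends at n = 1, it belongs to the Lyman series.

For reference, this 9 → 1 line has photon energy
ΔE = 13.6057 eV × (1/1² - 1/9²) = 13.43773 eV,
corresponding to wavelength λ = hc/ΔE = 1239.84 eV·nm / 13.43773 eV = 92.266 nm in the ultraviolet region.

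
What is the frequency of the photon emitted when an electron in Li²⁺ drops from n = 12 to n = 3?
3.08423e+15 Hz

First, find the transition energy:
E_12 = -13.6057 × 3² / 12² = -0.85035625 eV
E_3 = -13.6057 × 3² / 3² = -13.60570000 eV
|ΔE| = |E_3 - E_12| = 12.75534375 eV

Convert to Joules: E = 12.75534375 eV × (1.602177 × 10⁻¹⁹ J/eV) = 2.0436318e-18 J

Using E = hf:
f = E/h = 2.0436318e-18 J / (6.62607 × 10⁻³⁴ J·s)
f = 3.08423e+15 Hz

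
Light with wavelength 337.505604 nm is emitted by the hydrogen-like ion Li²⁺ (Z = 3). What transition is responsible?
n = 10 → n = 5

First, find the photon energy from the wavelength (hc = 1239.84 eV·nm):
E = hc/λ = 1239.84 eV·nm / 337.505604 nm = 3.6735390 eV

The energy levels of Li²⁺ satisfy E_n = -13.6057 × 3² / n² eV, so an emission n_i → n_f releases
ΔE = 13.6057 × 3² × (1/n_f² − 1/n_i²) eV.

Setting ΔE equal to the photon energy:
1/n_f² − 1/n_i² = 3.6735390 / (13.6057 × 3²) = 0.030000000

Since 1/n_i² must be positive, we need 1/n_f² > 0.030000000, i.e. n_f ≤ 5. For each allowed n_f, solve n_i = (1/n_f² − 0.030000000)^(−1/2) and check whether it is a whole number:
  n_f = 1: 1/n_i² = 1.000000000 − 0.030000000 = 0.970000000 → n_i = 1.015  (not an integer) ✗
  n_f = 2: 1/n_i² = 0.250000000 − 0.030000000 = 0.220000000 → n_i = 2.132  (not an integer) ✗
  n_f = 3: 1/n_i² = 0.111111111 − 0.030000000 = 0.081111111 → n_i = 3.511  (not an integer) ✗
  n_f = 4: 1/n_i² = 0.062500000 − 0.030000000 = 0.032500000 → n_i = 5.547  (not an integer) ✗
  n_f = 5: 1/n_i² = 0.040000000 − 0.030000000 = 0.010000000 → n_i = 10.000  → integer, n_i = 10 ✓

Only n_f = 5 gives an integer upper level, n_i = 10.

The transition is from n = 10 to n = 5 (emission).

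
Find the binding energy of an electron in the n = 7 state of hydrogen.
0.28 eV

The ionization energy is the energy needed to remove the electron completely (n → ∞).

For hydrogen, E_n = -13.6057 eV / n².

At n = 7: E_7 = -13.6057 / 7² = -0.27767 eV
At n = ∞: E_∞ = 0 eV

Ionization energy = E_∞ - E_7 = 0 - (-0.27767) = 0.27767 eV
Ionization energy ≈ 0.28 eV

This is also called the binding energy of the electron in state n = 7.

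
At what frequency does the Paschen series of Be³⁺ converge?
5.8486e+15 Hz

The series limit corresponds to the transition from n = ∞ to n = 3.
This is the highest energy (shortest wavelength) transition in the Paschen series.

E_∞ = 0 eV
E_3 = -13.6057 × 4² / 3² = -24.1879111 eV

Energy at series limit:
ΔE = E_∞ - E_3 = 0 - (-24.1879111) = 24.1879111 eV
E = 24.1879111 eV × (1.602177 × 10⁻¹⁹ J/eV) = 3.875331e-18 J
f = E/h = 3.875331e-18 J / (6.62607 × 10⁻³⁴ J·s) = 5.8486e+15 Hz

This energy equals the ionization energy from the n = 3 state of Be³⁺.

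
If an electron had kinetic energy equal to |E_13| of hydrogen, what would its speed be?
1.68e+05 m/s (or 0.056% of c)

The binding energy at n = 13 for hydrogen is:
E_13 = -13.6057/13² = -0.0805071 eV
|E_13| = 0.0805071 eV

Convert to Joules:
KE = 0.0805071 eV × (1.602177 × 10⁻¹⁹ J/eV) = 1.2899e-20 J

Using KE = ½mv²:
v = √(2·KE/m_e)
v = √(2 × 1.2899e-20 J / 9.10938 × 10⁻³¹ kg)
v = 1.68e+05 m/s

This is approximately 0.056% the speed of light.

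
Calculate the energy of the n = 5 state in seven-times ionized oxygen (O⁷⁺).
-34.83 eV

For hydrogen-like ions, the energy levels scale with Z²:
E_n = -13.6057 Z² / n² eV

For O⁷⁺ (Z = 8) at n = 5:
E_5 = -13.6057 × 8² / 5²
E_5 = -13.6057 × 64 / 25
E_5 = -870.7648 / 25
E_5 = -34.83 eV

The energy is 64 times more negative than hydrogen at the same n due to the stronger nuclear charge.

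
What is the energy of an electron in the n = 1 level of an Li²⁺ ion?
-122.4513 eV

For hydrogen-like ions, the energy levels scale with Z²:
E_n = -13.6057 Z² / n² eV

For Li²⁺ (Z = 3) at n = 1:
E_1 = -13.6057 × 3² / 1²
E_1 = -13.6057 × 9 / 1
E_1 = -122.4513 / 1
E_1 = -122.4513 eV

The energy is 9 times more negative than hydrogen at the same n due to the stronger nuclear charge.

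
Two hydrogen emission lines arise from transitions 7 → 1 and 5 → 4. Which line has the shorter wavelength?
7 → 1

Calculate the energy for each transition:

Transition 7 → 1:
ΔE₁ = |E_1 - E_7| = |-13.6057/1² - (-13.6057/7²)|
ΔE₁ = |-13.60570000000 - (-0.27766734694)| = 13.32803265 eV

Transition 5 → 4:
ΔE₂ = |E_4 - E_5| = |-13.6057/4² - (-13.6057/5²)|
ΔE₂ = |-0.85035625000 - (-0.54422800000)| = 0.30612825 eV

Since 13.32803265 eV > 0.30612825 eV, the transition 7 → 1 emits the more energetic photon.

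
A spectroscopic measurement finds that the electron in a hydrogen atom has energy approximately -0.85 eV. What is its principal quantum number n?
n = 4

The exact energy levels follow E_n = -13.6057 eV / n².

The measured value (-0.85 eV) is reported to only 2 significant figures, so we must test candidate n values and see which one matches to that precision.

Candidate energies:
  n = 2:  E = -13.6057/2² = -3.401425 eV
  n = 3:  E = -13.6057/3² = -1.511744 eV
  n = 4:  E = -13.6057/4² = -0.850356 eV  ← matches
  n = 5:  E = -13.6057/5² = -0.544228 eV
  n = 6:  E = -13.6057/6² = -0.377936 eV

Checking against the measurement of -0.85 eV (2 sig figs), only n = 4 agrees:
E_4 = -0.850356 eV, which rounds to -0.85 eV ✓

Therefore n = 4.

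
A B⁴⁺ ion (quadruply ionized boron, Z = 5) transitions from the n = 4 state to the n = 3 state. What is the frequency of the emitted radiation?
4.00e+15 Hz

First, find the transition energy:
E_4 = -13.6057 × 5² / 4² = -21.2589 eV
E_3 = -13.6057 × 5² / 3² = -37.7936 eV
|ΔE| = |E_3 - E_4| = 16.5347 eV

Convert to Joules: E = 16.5347 eV × (1.602177 × 10⁻¹⁹ J/eV) = 2.6492e-18 J

Using E = hf:
f = E/h = 2.6492e-18 J / (6.62607 × 10⁻³⁴ J·s)
f = 4.00e+15 Hz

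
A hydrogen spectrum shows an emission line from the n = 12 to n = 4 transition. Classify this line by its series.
Brackett series

The spectral series in hydrogen are named based on the final (lower) energy level:
- Lyman series: n_final = 1 (ultraviolet)
- Balmer series: n_final = 2 (visible/near-UV)
- Paschen series: n_final = 3 (infrared)
- Brackett series: n_final = 4 (infrared)
- Pfund series: n_final = 5 (far infrared)

Since this transition ends at n = 4, it belongs to the Brackett series.

For reference, this 12 → 4 line has photon energy
ΔE = 13.6057 eV × (1/4² - 1/12²) = 0.75587222222 eV,
corresponding to wavelength λ = hc/ΔE = 1239.84 eV·nm / 0.75587222222 eV = 1640.27724 nm in the infrared region.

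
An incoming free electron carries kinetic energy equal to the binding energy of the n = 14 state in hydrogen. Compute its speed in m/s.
1.56e+05 m/s (or 0.052124% of c)

The binding energy at n = 14 for hydrogen is:
E_14 = -13.6057/14² = -0.06941684 eV
|E_14| = 0.06941684 eV

Convert to Joules:
KE = 0.06941684 eV × (1.602177 × 10⁻¹⁹ J/eV) = 1.1122e-20 J

Using KE = ½mv²:
v = √(2·KE/m_e)
v = √(2 × 1.1122e-20 J / 9.10938 × 10⁻³¹ kg)
v = 1.56e+05 m/s

This is approximately 0.052124% the speed of light.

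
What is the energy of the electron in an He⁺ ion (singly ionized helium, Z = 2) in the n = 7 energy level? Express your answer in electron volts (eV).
-1.111 eV

The energy levels of a hydrogen-like atom are given by:
E_n = -13.6057 Z² / n² eV  (with Z = 2 for He⁺)

For n = 7:
E_7 = -13.6057 × 2² / 7²
E_7 = -13.6057 × 4 / 49
E_7 = -1.111 eV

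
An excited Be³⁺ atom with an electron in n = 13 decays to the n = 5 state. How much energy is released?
7.42 eV

The energy levels are E_n = -13.6057 Z² eV / n².

Energy at n = 13: E_13 = -13.6057 × 4² / 13² = -1.28811 eV
Energy at n = 5: E_5 = -13.6057 × 4² / 5² = -8.70765 eV

For emission (electron falling to lower state), the photon energy is:
E_photon = E_13 - E_5 = |-1.28811 - (-8.70765)|
E_photon = 7.42 eV

This energy is carried away by the emitted photon.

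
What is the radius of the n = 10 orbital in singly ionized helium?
2.6459 nm (or 26.4589 Å)

The Bohr radius formula is:
r_n = n² a₀ / Z

where a₀ = 0.0529177 nm is the Bohr radius.

For He⁺ (Z = 2) at n = 10:
r_10 = 10² × 0.0529177 nm / 2
r_10 = 100 × 0.0529177 nm / 2
r_10 = 5.29177 nm / 2
r_10 = 2.6459 nm

The electron orbits at approximately 2.6459 nm from the nucleus.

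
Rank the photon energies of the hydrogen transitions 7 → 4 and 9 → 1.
9 → 1

Calculate the energy for each transition:

Transition 7 → 4:
ΔE₁ = |E_4 - E_7| = |-13.6057/4² - (-13.6057/7²)|
ΔE₁ = |-0.850356250000 - (-0.277667346939)| = 0.572688903 eV

Transition 9 → 1:
ΔE₂ = |E_1 - E_9| = |-13.6057/1² - (-13.6057/9²)|
ΔE₂ = |-13.605700000000 - (-0.167971604938)| = 13.437728395 eV

Since 13.437728395 eV > 0.572688903 eV, the transition 9 → 1 emits the more energetic photon.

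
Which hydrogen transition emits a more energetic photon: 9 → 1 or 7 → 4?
9 → 1

Calculate the energy for each transition:

Transition 9 → 1:
ΔE₁ = |E_1 - E_9| = |-13.6057/1² - (-13.6057/9²)|
ΔE₁ = |-13.60570000 - (-0.16797160)| = 13.43773 eV

Transition 7 → 4:
ΔE₂ = |E_4 - E_7| = |-13.6057/4² - (-13.6057/7²)|
ΔE₂ = |-0.85035625 - (-0.27766735)| = 0.57269 eV

Since 13.43773 eV > 0.57269 eV, the transition 9 → 1 emits the more energetic photon.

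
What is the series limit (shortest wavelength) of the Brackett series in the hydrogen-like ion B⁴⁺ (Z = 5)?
58.321 nm

The series limit corresponds to the transition from n = ∞ to n = 4.
This is the highest energy (shortest wavelength) transition in the Brackett series.

E_∞ = 0 eV
E_4 = -13.6057 × 5² / 4² = -21.25891 eV

Energy at series limit:
ΔE = E_∞ - E_4 = 0 - (-21.25891) = 21.25891 eV
λ = hc/E = 1239.84 eV·nm / 21.25891 eV = 58.321 nm

This energy equals the ionization energy from the n = 4 state of B⁴⁺.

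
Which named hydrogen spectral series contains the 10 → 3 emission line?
Paschen series

The spectral series in hydrogen are named based on the final (lower) energy level:
- Lyman series: n_final = 1 (ultraviolet)
- Balmer series: n_final = 2 (visible/near-UV)
- Paschen series: n_final = 3 (infrared)
- Brackett series: n_final = 4 (infrared)
- Pfund series: n_final = 5 (far infrared)

Since this transition ends at n = 3, it belongs to the Paschen series.

For reference, this 10 → 3 line has photon energy
ΔE = 13.6057 eV × (1/3² - 1/10²) = 1.3756874 eV,
corresponding to wavelength λ = hc/ΔE = 1239.84 eV·nm / 1.3756874 eV = 901.251 nm in the infrared region.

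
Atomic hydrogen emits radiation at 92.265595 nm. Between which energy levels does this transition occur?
n = 9 → n = 1

First, find the photon energy from the wavelength (hc = 1239.84 eV·nm):
E = hc/λ = 1239.84 eV·nm / 92.265595 nm = 13.437728 eV

The energy levels of hydrogen satisfy E_n = -13.6057 / n² eV, so an emission n_i → n_f releases
ΔE = 13.6057 × (1/n_f² − 1/n_i²) eV.

Setting ΔE equal to the photon energy:
1/n_f² − 1/n_i² = 13.437728 / 13.6057 = 0.98765429

Since 1/n_i² must be positive, we need 1/n_f² > 0.98765429, i.e. n_f ≤ 1. For each allowed n_f, solve n_i = (1/n_f² − 0.98765429)^(−1/2) and check whether it is a whole number:
  n_f = 1: 1/n_i² = 1.00000000 − 0.98765429 = 0.01234571 → n_i = 9.000  → integer, n_i = 9 ✓

Only n_f = 1 gives an integer upper level, n_i = 9.

The transition is from n = 9 to n = 1 (emission).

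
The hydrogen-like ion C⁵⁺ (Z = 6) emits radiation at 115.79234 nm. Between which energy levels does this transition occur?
n = 13 → n = 6

First, find the photon energy from the wavelength (hc = 1239.84 eV·nm):
E = hc/λ = 1239.84 eV·nm / 115.79234 nm = 10.707444 eV

The energy levels of C⁵⁺ satisfy E_n = -13.6057 × 6² / n² eV, so an emission n_i → n_f releases
ΔE = 13.6057 × 6² × (1/n_f² − 1/n_i²) eV.

Setting ΔE equal to the photon energy:
1/n_f² − 1/n_i² = 10.707444 / (13.6057 × 6²) = 0.021860617

Since 1/n_i² must be positive, we need 1/n_f² > 0.021860617, i.e. n_f ≤ 6. For each allowed n_f, solve n_i = (1/n_f² − 0.021860617)^(−1/2) and check whether it is a whole number:
  n_f = 1: 1/n_i² = 1.000000000 − 0.021860617 = 0.978139383 → n_i = 1.011  (not an integer) ✗
  n_f = 2: 1/n_i² = 0.250000000 − 0.021860617 = 0.228139383 → n_i = 2.094  (not an integer) ✗
  n_f = 3: 1/n_i² = 0.111111111 − 0.021860617 = 0.089250494 → n_i = 3.347  (not an integer) ✗
  n_f = 4: 1/n_i² = 0.062500000 − 0.021860617 = 0.040639383 → n_i = 4.961  (not an integer) ✗
  n_f = 5: 1/n_i² = 0.040000000 − 0.021860617 = 0.018139383 → n_i = 7.425  (not an integer) ✗
  n_f = 6: 1/n_i² = 0.027777778 − 0.021860617 = 0.005917161 → n_i = 13.000  → integer, n_i = 13 ✓

Only n_f = 6 gives an integer upper level, n_i = 13.

The transition is from n = 13 to n = 6 (emission).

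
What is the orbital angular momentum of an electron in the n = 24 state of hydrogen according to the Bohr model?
2.5310e-33 J·s (or 24ℏ)

In the Bohr model, angular momentum is quantized:
L = nℏ

where ℏ = h/(2π) = 1.054572e-34 J·s

For n = 24:
L = 24 × 1.054572e-34 J·s
L = 2.5310e-33 J·s

This can also be written as L = 24ℏ.
The angular momentum is an integer multiple of the reduced Planck constant.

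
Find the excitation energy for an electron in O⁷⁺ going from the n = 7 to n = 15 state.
13.90 eV

The energy levels of a hydrogen-like atom are E_n = -13.6057 Z² eV / n².

Energy at n = 7: E_7 = -13.6057 × 8² / 7² = -17.77071 eV
Energy at n = 15: E_15 = -13.6057 × 8² / 15² = -3.87007 eV

The excitation energy is the difference:
ΔE = E_15 - E_7
ΔE = -3.87007 - (-17.77071)
ΔE = 13.90 eV

Since this is positive, energy must be absorbed (photon absorption).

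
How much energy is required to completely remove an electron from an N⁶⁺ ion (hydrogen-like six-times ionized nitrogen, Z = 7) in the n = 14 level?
3.4014 eV

The ionization energy is the energy needed to remove the electron completely (n → ∞).

For a hydrogen-like ion with Z = 7, E_n = -13.6057 Z² / n² eV.

At n = 14: E_14 = -13.6057 × 7² / 14² = -3.4014250 eV
At n = ∞: E_∞ = 0 eV

Ionization energy = E_∞ - E_14 = 0 - (-3.4014250) = 3.4014250 eV
Ionization energy ≈ 3.4014 eV

This is also called the binding energy of the electron in state n = 14.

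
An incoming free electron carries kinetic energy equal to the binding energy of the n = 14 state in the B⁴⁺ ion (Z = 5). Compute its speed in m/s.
7.81319e+05 m/s (or 0.26% of c)

The binding energy at n = 14 for B⁴⁺ is:
E_14 = -13.6057 × 5²/14² = -1.73542092 eV
|E_14| = 1.73542092 eV

Convert to Joules:
KE = 1.73542092 eV × (1.602177 × 10⁻¹⁹ J/eV) = 2.7804515e-19 J

Using KE = ½mv²:
v = √(2·KE/m_e)
v = √(2 × 2.7804515e-19 J / 9.10938 × 10⁻³¹ kg)
v = 7.81319e+05 m/s

This is approximately 0.26% the speed of light.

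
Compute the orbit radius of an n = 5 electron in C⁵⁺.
0.220491 nm (or 2.204905 Å)

The Bohr radius formula is:
r_n = n² a₀ / Z

where a₀ = 0.052917721 nm is the Bohr radius.

For C⁵⁺ (Z = 6) at n = 5:
r_5 = 5² × 0.052917721 nm / 6
r_5 = 25 × 0.052917721 nm / 6
r_5 = 1.3229430 nm / 6
r_5 = 0.220491 nm

The electron orbits at approximately 0.220491 nm from the nucleus.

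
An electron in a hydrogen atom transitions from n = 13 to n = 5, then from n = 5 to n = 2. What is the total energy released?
3.3209 eV

The energy levels of hydrogen are E_n = -13.6057 / n² eV.

First transition (13 → 5):
ΔE₁ = |E_5 - E_13|
ΔE₁ = |-0.5442280000 - (-0.0805071006)| = 0.4637209 eV

Second transition (5 → 2):
ΔE₂ = |E_2 - E_5|
ΔE₂ = |-3.4014250000 - (-0.5442280000)| = 2.8571970 eV

Total energy released:
E_total = ΔE₁ + ΔE₂ = 0.4637209 + 2.8571970 = 3.3209 eV

Note: This equals the direct transition 13 → 2: 3.3209 eV ✓
Energy is conserved regardless of the path taken.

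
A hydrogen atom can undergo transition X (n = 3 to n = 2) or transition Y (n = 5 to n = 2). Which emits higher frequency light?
5 → 2

Calculate the energy for each transition:

Transition 3 → 2:
ΔE₁ = |E_2 - E_3| = |-13.6057/2² - (-13.6057/3²)|
ΔE₁ = |-3.4014250000 - (-1.5117444444)| = 1.8896806 eV

Transition 5 → 2:
ΔE₂ = |E_2 - E_5| = |-13.6057/2² - (-13.6057/5²)|
ΔE₂ = |-3.4014250000 - (-0.5442280000)| = 2.8571970 eV

Since 2.8571970 eV > 1.8896806 eV, the transition 5 → 2 emits the more energetic photon.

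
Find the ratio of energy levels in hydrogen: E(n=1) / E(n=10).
100.00

Using E_n = -13.6057 Z² / n² eV with Z = 1:

E_1 = -13.6057 / 1² = -13.6057 / 1 = -13.60570000 eV
E_10 = -13.6057 / 10² = -13.6057 / 100 = -0.13605700 eV

The ratio is:
E_1/E_10 = (-13.60570000) / (-0.13605700)
E_1/E_10 = (-13.6057/1) / (-13.6057/100)
E_1/E_10 = 100/1
E_1/E_10 = 100.00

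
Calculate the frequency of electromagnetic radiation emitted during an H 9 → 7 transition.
2.6524e+13 Hz

First, find the transition energy:
E_9 = -13.6057 / 9² = -0.16797160 eV
E_7 = -13.6057 / 7² = -0.27766735 eV
|ΔE| = |E_7 - E_9| = 0.10969575 eV

Convert to Joules: E = 0.10969575 eV × (1.602177 × 10⁻¹⁹ J/eV) = 1.757520e-20 J

Using E = hf:
f = E/h = 1.757520e-20 J / (6.62607 × 10⁻³⁴ J·s)
f = 2.6524e+13 Hz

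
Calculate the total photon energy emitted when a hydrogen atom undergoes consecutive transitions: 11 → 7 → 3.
1.3993 eV

The energy levels of hydrogen are E_n = -13.6057 / n² eV.

First transition (11 → 7):
ΔE₁ = |E_7 - E_11|
ΔE₁ = |-0.2776673469 - (-0.1124438017)| = 0.1652235 eV

Second transition (7 → 3):
ΔE₂ = |E_3 - E_7|
ΔE₂ = |-1.5117444444 - (-0.2776673469)| = 1.2340771 eV

Total energy released:
E_total = ΔE₁ + ΔE₂ = 0.1652235 + 1.2340771 = 1.3993 eV

Note: This equals the direct transition 11 → 3: 1.3993 eV ✓
Energy is conserved regardless of the path taken.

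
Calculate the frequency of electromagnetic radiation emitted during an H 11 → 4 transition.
1.7843e+14 Hz

First, find the transition energy:
E_11 = -13.6057 / 11² = -0.11244380 eV
E_4 = -13.6057 / 4² = -0.85035625 eV
|ΔE| = |E_4 - E_11| = 0.73791245 eV

Convert to Joules: E = 0.73791245 eV × (1.602177 × 10⁻¹⁹ J/eV) = 1.182266e-19 J

Using E = hf:
f = E/h = 1.182266e-19 J / (6.62607 × 10⁻³⁴ J·s)
f = 1.7843e+14 Hz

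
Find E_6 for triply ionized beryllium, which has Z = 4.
-6.047 eV

For hydrogen-like ions, the energy levels scale with Z²:
E_n = -13.6057 Z² / n² eV

For Be³⁺ (Z = 4) at n = 6:
E_6 = -13.6057 × 4² / 6²
E_6 = -13.6057 × 16 / 36
E_6 = -217.6912 / 36
E_6 = -6.047 eV

The energy is 16 times more negative than hydrogen at the same n due to the stronger nuclear charge.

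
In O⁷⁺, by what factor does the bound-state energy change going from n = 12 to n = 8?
2.25000

Using E_n = -13.6057 Z² / n² eV with Z = 8:

E_8 = -13.6057 × 8² / 8² = -870.7648 / 64 = -13.60570000000 eV
E_12 = -13.6057 × 8² / 12² = -870.7648 / 144 = -6.04697777778 eV

The ratio is:
E_8/E_12 = (-13.60570000000) / (-6.04697777778)
E_8/E_12 = (-870.7648/64) / (-870.7648/144)
E_8/E_12 = 144/64
E_8/E_12 = 2.25000
(Note: the Z² factors cancel in the ratio.)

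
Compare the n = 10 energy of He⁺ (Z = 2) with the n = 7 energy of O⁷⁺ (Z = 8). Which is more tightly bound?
O⁷⁺ at n = 7 (E = -17.7707 eV)

Using E_n = -13.6057 Z² / n² eV:

He⁺ (Z = 2) at n = 10:
E = -13.6057 × 2² / 10² = -13.6057 × 4 / 100 = -0.5442280 eV

O⁷⁺ (Z = 8) at n = 7:
E = -13.6057 × 8² / 7² = -13.6057 × 64 / 49 = -17.7707102 eV

Since -17.7707102 eV < -0.5442280 eV,
O⁷⁺ at n = 7 is more tightly bound (requires more energy to ionize).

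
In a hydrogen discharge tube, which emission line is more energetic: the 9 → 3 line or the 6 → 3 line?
9 → 3

Calculate the energy for each transition:

Transition 9 → 3:
ΔE₁ = |E_3 - E_9| = |-13.6057/3² - (-13.6057/9²)|
ΔE₁ = |-1.5117444444 - (-0.1679716049)| = 1.3437728 eV

Transition 6 → 3:
ΔE₂ = |E_3 - E_6| = |-13.6057/3² - (-13.6057/6²)|
ΔE₂ = |-1.5117444444 - (-0.3779361111)| = 1.1338083 eV

Since 1.3437728 eV > 1.1338083 eV, the transition 9 → 3 emits the more energetic photon.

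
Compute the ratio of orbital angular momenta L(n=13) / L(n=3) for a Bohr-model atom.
4.333

In the Bohr model, L_n = nℏ, so the ratio is purely the ratio of quantum numbers:

L_13/L_3 = 13ℏ / 3ℏ = 13/3 = 4.333

The angular momentum scales linearly with n.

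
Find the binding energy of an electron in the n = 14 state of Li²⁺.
0.6248 eV

The ionization energy is the energy needed to remove the electron completely (n → ∞).

For a hydrogen-like ion with Z = 3, E_n = -13.6057 Z² / n² eV.

At n = 14: E_14 = -13.6057 × 3² / 14² = -0.6247515 eV
At n = ∞: E_∞ = 0 eV

Ionization energy = E_∞ - E_14 = 0 - (-0.6247515) = 0.6247515 eV
Ionization energy ≈ 0.6248 eV

This is also called the binding energy of the electron in state n = 14.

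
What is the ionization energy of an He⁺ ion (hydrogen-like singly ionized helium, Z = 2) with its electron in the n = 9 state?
0.67189 eV

The ionization energy is the energy needed to remove the electron completely (n → ∞).

For a hydrogen-like ion with Z = 2, E_n = -13.6057 Z² / n² eV.

At n = 9: E_9 = -13.6057 × 2² / 9² = -0.67188642 eV
At n = ∞: E_∞ = 0 eV

Ionization energy = E_∞ - E_9 = 0 - (-0.67188642) = 0.67188642 eV
Ionization energy ≈ 0.67189 eV

This is also called the binding energy of the electron in state n = 9.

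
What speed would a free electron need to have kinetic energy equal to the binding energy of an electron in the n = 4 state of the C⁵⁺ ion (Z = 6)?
3.28154e+06 m/s (or 1.094604% of c)

The binding energy at n = 4 for C⁵⁺ is:
E_4 = -13.6057 × 6²/4² = -30.61282500 eV
|E_4| = 30.61282500 eV

Convert to Joules:
KE = 30.61282500 eV × (1.602177 × 10⁻¹⁹ J/eV) = 4.9047164e-18 J

Using KE = ½mv²:
v = √(2·KE/m_e)
v = √(2 × 4.9047164e-18 J / 9.10938 × 10⁻³¹ kg)
v = 3.28154e+06 m/s

This is approximately 1.094604% the speed of light.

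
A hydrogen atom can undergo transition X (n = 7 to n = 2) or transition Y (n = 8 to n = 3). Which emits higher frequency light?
7 → 2

Calculate the energy for each transition:

Transition 7 → 2:
ΔE₁ = |E_2 - E_7| = |-13.6057/2² - (-13.6057/7²)|
ΔE₁ = |-3.40142500 - (-0.27766735)| = 3.12376 eV

Transition 8 → 3:
ΔE₂ = |E_3 - E_8| = |-13.6057/3² - (-13.6057/8²)|
ΔE₂ = |-1.51174444 - (-0.21258906)| = 1.29916 eV

Since 3.12376 eV > 1.29916 eV, the transition 7 → 2 emits the more energetic photon.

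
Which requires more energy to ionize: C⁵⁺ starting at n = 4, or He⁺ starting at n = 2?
C⁵⁺ at n = 4 (E = -30.612825 eV)

Using E_n = -13.6057 Z² / n² eV:

C⁵⁺ (Z = 6) at n = 4:
E = -13.6057 × 6² / 4² = -13.6057 × 36 / 16 = -30.612825000 eV

He⁺ (Z = 2) at n = 2:
E = -13.6057 × 2² / 2² = -13.6057 × 4 / 4 = -13.605700000 eV

Since -30.612825000 eV < -13.605700000 eV,
C⁵⁺ at n = 4 is more tightly bound (requires more energy to ionize).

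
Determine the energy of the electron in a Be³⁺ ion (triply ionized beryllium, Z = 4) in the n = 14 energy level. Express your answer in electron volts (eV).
-1.1107 eV

The energy levels of a hydrogen-like atom are given by:
E_n = -13.6057 Z² / n² eV  (with Z = 4 for Be³⁺)

For n = 14:
E_14 = -13.6057 × 4² / 14²
E_14 = -13.6057 × 16 / 196
E_14 = -1.1107 eV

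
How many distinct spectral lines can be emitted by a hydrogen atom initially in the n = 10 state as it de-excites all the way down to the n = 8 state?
3

The electron can occupy levels n = 8, 9, ..., 10 during de-excitation — that is m = 10 - 8 + 1 = 3 distinct levels.

The number of distinct spectral lines equals the number of ways to choose 2 of these m levels (each pair gives one possible emission transition):

Number of lines = m(m-1)/2 = 3×2/2 = 3

These correspond to all possible transitions between the 3 levels:
10 → 9, 10 → 8, 9 → 8

Each transition produces a photon with a unique energy (and thus wavelength). This count does not depend on Z.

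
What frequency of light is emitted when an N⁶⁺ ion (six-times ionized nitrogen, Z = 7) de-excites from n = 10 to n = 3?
1.6299e+16 Hz

First, find the transition energy:
E_10 = -13.6057 × 7² / 10² = -6.666793 eV
E_3 = -13.6057 × 7² / 3² = -74.075478 eV
|ΔE| = |E_3 - E_10| = 67.408685 eV

Convert to Joules: E = 67.408685 eV × (1.602177 × 10⁻¹⁹ J/eV) = 1.080006e-17 J

Using E = hf:
f = E/h = 1.080006e-17 J / (6.62607 × 10⁻³⁴ J·s)
f = 1.6299e+16 Hz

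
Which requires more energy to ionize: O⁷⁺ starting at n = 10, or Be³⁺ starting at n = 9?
O⁷⁺ at n = 10 (E = -8.71 eV)

Using E_n = -13.6057 Z² / n² eV:

O⁷⁺ (Z = 8) at n = 10:
E = -13.6057 × 8² / 10² = -13.6057 × 64 / 100 = -8.70765 eV

Be³⁺ (Z = 4) at n = 9:
E = -13.6057 × 4² / 9² = -13.6057 × 16 / 81 = -2.68755 eV

Since -8.70765 eV < -2.68755 eV,
O⁷⁺ at n = 10 is more tightly bound (requires more energy to ionize).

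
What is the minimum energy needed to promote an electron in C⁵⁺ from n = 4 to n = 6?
17.0071 eV

The energy levels of a hydrogen-like atom are E_n = -13.6057 Z² eV / n².

Energy at n = 4: E_4 = -13.6057 × 6² / 4² = -30.6128250 eV
Energy at n = 6: E_6 = -13.6057 × 6² / 6² = -13.6057000 eV

The excitation energy is the difference:
ΔE = E_6 - E_4
ΔE = -13.6057000 - (-30.6128250)
ΔE = 17.0071 eV

Since this is positive, energy must be absorbed (photon absorption).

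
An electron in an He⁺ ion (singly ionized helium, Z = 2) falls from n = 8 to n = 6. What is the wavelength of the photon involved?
1874.6026 nm

First, find the transition energy using E_n = -13.6057 Z² / n² eV:
E_8 = -13.6057 × 2² / 8² = -0.8503562500 eV
E_6 = -13.6057 × 2² / 6² = -1.5117444444 eV

Photon energy: |ΔE| = |E_6 - E_8| = 0.6613881944 eV

Convert to wavelength using E = hc/λ with hc = 1239.84 eV·nm:
λ = hc/E = 1239.84 eV·nm / 0.6613881944 eV
λ = 1874.6026 nm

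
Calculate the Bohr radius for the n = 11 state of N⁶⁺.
0.9147 nm (or 9.1472 Å)

The Bohr radius formula is:
r_n = n² a₀ / Z

where a₀ = 0.0529177 nm is the Bohr radius.

For N⁶⁺ (Z = 7) at n = 11:
r_11 = 11² × 0.0529177 nm / 7
r_11 = 121 × 0.0529177 nm / 7
r_11 = 6.40304 nm / 7
r_11 = 0.9147 nm

The electron orbits at approximately 0.9147 nm from the nucleus.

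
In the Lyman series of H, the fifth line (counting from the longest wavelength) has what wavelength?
93.730 nm

The lines of a series are numbered from the longest wavelength (smallest ΔE) outward; the fifth line is the transition from n = n_f + 5 to n_f.
The Lyman series has all transitions ending at n_f = 1.

For H, the fifth line (ε-line) is the jump from n = 6 to n = 1:
E_6 = -13.6057 / 6² = -0.37794 eV
E_1 = -13.6057 / 1² = -13.60570 eV
ΔE = E_6 - E_1 = 13.22776 eV

λ = hc/E = 1239.84 eV·nm / 13.22776 eV
λ = 93.730 nm

This is the ε-line of the Lyman series in H.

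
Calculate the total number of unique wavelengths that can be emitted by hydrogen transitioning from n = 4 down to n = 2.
3

The electron can occupy levels n = 2, 3, ..., 4 during de-excitation — that is m = 4 - 2 + 1 = 3 distinct levels.

The number of distinct spectral lines equals the number of ways to choose 2 of these m levels (each pair gives one possible emission transition):

Number of lines = m(m-1)/2 = 3×2/2 = 3

These correspond to all possible transitions between the 3 levels:
4 → 3, 4 → 2, 3 → 2

Each transition produces a photon with a unique energy (and thus wavelength). This count does not depend on Z.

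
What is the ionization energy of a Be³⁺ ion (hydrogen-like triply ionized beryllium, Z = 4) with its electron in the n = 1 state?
217.69 eV

The ionization energy is the energy needed to remove the electron completely (n → ∞).

For a hydrogen-like ion with Z = 4, E_n = -13.6057 Z² / n² eV.

At n = 1: E_1 = -13.6057 × 4² / 1² = -217.69120 eV
At n = ∞: E_∞ = 0 eV

Ionization energy = E_∞ - E_1 = 0 - (-217.69120) = 217.69120 eV
Ionization energy ≈ 217.69 eV

This is also called the binding energy of the electron in state n = 1.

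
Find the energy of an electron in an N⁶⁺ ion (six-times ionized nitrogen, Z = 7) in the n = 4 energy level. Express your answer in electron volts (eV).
-41.667 eV

The energy levels of a hydrogen-like atom are given by:
E_n = -13.6057 Z² / n² eV  (with Z = 7 for N⁶⁺)

For n = 4:
E_4 = -13.6057 × 7² / 4²
E_4 = -13.6057 × 49 / 16
E_4 = -41.667 eV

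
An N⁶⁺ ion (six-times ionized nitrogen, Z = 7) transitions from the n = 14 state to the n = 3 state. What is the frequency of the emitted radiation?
1.71e+16 Hz

First, find the transition energy:
E_14 = -13.6057 × 7² / 14² = -3.40142500 eV
E_3 = -13.6057 × 7² / 3² = -74.07547778 eV
|ΔE| = |E_3 - E_14| = 70.67405278 eV

Convert to Joules: E = 70.67405278 eV × (1.602177 × 10⁻¹⁹ J/eV) = 1.1323e-17 J

Using E = hf:
f = E/h = 1.1323e-17 J / (6.62607 × 10⁻³⁴ J·s)
f = 1.71e+16 Hz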